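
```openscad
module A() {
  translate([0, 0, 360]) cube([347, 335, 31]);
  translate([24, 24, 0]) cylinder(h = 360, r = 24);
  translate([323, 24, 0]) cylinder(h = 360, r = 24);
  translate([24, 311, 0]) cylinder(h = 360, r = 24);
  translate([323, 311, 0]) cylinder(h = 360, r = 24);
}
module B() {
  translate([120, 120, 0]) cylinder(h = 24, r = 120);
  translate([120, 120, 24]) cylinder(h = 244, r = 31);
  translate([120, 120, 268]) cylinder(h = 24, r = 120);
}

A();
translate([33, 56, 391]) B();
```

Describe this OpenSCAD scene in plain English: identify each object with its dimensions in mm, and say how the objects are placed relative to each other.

A is a four-legged stool. The seat is a 347×335×31 mm slab whose top surface is at z = 391 mm; four round legs, each 48 mm in diameter, run from the floor (z = 0) to the underside of the seat, each leg's axis is inset half a diameter from the nearest pair of seat edges (so the leg's bounding box is flush with the corner).

B is a spool: two coaxial disc flanges of radius 120 mm and thickness 24 mm, joined by a core cylinder of radius 31 mm and height 244 mm. The lower flange rests on z = 0 and the three cylinders share a vertical axis.

The spool is on top of the stool.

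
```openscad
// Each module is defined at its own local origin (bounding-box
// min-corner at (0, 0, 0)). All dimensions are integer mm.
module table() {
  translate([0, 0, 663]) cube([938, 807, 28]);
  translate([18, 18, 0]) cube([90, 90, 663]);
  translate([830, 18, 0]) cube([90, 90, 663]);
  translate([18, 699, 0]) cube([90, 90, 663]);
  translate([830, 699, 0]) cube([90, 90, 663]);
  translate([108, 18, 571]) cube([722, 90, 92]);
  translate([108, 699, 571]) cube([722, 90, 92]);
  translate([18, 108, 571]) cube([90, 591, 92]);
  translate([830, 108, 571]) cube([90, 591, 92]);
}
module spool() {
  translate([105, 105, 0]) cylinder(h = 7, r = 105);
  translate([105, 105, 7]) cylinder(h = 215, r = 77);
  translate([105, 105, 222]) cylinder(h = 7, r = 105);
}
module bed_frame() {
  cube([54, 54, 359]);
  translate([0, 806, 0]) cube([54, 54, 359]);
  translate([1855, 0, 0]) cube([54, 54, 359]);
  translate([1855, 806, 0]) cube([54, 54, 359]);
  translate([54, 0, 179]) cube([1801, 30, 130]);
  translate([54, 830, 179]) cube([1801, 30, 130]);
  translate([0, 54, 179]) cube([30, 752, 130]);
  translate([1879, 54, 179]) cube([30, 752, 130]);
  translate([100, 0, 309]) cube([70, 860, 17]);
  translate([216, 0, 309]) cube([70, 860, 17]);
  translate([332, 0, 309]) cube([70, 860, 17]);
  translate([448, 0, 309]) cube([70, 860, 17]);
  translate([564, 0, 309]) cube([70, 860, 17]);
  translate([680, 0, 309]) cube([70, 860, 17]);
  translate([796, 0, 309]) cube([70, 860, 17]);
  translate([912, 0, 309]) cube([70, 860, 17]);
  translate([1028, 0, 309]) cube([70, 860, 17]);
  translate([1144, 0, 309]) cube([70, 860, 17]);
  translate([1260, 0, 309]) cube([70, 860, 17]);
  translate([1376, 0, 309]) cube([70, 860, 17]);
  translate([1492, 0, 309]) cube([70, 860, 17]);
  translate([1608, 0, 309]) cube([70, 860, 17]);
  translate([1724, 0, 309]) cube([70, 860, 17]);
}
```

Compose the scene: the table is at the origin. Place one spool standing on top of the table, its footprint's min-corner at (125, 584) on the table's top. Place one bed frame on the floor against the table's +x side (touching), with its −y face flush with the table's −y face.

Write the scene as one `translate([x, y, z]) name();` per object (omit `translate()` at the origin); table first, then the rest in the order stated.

table();
translate([125, 584, 691]) spool();
translate([938, 0, 0]) bed_frame();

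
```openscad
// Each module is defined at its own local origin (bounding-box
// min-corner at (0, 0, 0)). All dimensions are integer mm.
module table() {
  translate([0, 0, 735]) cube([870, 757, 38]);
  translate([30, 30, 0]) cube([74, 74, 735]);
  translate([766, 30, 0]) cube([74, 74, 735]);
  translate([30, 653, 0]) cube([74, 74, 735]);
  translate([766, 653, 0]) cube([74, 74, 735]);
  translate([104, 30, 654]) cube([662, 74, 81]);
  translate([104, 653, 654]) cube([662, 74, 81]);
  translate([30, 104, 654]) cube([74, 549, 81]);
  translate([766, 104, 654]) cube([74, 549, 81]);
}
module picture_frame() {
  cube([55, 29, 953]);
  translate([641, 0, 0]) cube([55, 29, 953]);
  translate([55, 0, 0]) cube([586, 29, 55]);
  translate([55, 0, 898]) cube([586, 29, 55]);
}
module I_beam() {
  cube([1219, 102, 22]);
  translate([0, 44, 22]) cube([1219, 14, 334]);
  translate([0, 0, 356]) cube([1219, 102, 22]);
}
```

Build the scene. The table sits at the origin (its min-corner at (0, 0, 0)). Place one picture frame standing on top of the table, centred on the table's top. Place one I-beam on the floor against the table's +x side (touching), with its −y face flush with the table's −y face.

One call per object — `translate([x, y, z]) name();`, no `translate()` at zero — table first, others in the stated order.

table();
translate([87, 364, 773]) picture_frame();
translate([870, 0, 0]) I_beam();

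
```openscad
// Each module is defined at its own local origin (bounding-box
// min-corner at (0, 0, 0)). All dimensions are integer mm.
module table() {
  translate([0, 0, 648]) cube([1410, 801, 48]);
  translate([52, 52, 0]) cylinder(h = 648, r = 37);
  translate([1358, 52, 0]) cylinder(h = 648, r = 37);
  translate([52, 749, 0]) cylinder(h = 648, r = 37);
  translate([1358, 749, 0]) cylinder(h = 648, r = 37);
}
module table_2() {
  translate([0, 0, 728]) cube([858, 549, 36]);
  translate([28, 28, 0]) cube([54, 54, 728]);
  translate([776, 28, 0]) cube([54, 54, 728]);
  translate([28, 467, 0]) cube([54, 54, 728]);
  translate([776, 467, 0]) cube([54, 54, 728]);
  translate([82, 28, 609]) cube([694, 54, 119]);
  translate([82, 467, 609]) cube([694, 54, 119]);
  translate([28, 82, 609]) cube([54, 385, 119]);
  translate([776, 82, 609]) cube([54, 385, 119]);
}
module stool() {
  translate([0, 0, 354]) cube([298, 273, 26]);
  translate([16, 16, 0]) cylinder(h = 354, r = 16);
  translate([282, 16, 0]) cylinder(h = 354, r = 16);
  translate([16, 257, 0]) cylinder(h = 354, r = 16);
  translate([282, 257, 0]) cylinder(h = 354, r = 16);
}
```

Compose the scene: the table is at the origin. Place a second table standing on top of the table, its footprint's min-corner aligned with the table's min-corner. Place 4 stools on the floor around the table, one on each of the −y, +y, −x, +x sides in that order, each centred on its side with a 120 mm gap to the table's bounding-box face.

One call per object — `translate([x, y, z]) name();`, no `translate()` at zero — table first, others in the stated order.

table();
translate([0, 0, 696]) table_2();
translate([556, -393, 0]) stool();
translate([556, 921, 0]) stool();
translate([-418, 264, 0]) stool();
translate([1530, 264, 0]) stool();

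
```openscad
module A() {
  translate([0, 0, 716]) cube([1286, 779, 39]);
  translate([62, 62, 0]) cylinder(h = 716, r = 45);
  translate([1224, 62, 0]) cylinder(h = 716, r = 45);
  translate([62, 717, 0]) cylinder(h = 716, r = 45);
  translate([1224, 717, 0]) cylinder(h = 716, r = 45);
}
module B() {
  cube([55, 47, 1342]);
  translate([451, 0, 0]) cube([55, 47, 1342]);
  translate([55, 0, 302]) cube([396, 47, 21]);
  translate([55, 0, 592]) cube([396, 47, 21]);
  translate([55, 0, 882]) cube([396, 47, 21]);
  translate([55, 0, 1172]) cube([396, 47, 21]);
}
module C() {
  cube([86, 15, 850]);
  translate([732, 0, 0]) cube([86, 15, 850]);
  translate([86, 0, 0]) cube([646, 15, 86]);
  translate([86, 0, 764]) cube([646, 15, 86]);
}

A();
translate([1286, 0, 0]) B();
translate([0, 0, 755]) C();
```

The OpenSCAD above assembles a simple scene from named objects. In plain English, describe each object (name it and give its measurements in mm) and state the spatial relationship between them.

A is a table with a 1286×779 mm rectangular top, 39 mm thick, top surface at z = 755 mm, supported by four round legs of 90 mm diameter, each leg's bounding box inset 17 mm from the nearest pair of top edges, running from the floor.

B is a wooden ladder with two side rails of 55×47 mm section and 1342 mm height, set 506 mm apart overall. Between them run 4 rectangular rungs (47 mm deep, 21 mm thick), front faces flush with the rails' −y face. The bottom of the first rung is 302 mm above the floor and each subsequent rung is 290 mm higher than the one below.

C is a rectangular picture frame lying in the x–z plane (depth along y). The opening is 646 mm wide (x) by 678 mm tall (z), surrounded by a border 86 mm wide on all four sides. The frame is 15 mm deep and is made of two full-height vertical stiles with two horizontal rails fitted between them.

The ladder is against the table's +x side, with their −y faces flush. The picture frame is on top of the table.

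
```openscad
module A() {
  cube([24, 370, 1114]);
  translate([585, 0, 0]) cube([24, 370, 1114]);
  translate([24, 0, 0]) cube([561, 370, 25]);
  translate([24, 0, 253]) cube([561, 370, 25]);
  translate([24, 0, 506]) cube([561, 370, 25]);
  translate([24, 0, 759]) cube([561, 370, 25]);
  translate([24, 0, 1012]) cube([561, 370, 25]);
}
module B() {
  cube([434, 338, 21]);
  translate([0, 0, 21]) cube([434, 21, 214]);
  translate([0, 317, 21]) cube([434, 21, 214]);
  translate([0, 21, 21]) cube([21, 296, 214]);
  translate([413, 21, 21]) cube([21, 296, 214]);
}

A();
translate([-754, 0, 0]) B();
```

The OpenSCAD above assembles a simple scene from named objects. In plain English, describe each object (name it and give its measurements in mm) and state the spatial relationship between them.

A is an open bookshelf. Two side panels, each 24 mm thick, 370 mm deep and 1114 mm tall, stand 609 mm apart (outside-to-outside). Between them sit 5 shelves, each 25 mm thick and 370 mm deep, spanning the full gap between the sides. The bottom shelf rests on the floor (its underside at z = 0) and the clear gap between one shelf's top and the next shelf's underside is 228 mm.

B is an open storage box with external size 434×338×235 mm and wall thickness 21 mm (the base is also 21 mm thick). The base covers the whole footprint; the four walls stand on the base, with the y-facing walls full-width and the x-facing walls fitting between their inner faces.

The open box is on the floor beside the bookshelf on its −x side.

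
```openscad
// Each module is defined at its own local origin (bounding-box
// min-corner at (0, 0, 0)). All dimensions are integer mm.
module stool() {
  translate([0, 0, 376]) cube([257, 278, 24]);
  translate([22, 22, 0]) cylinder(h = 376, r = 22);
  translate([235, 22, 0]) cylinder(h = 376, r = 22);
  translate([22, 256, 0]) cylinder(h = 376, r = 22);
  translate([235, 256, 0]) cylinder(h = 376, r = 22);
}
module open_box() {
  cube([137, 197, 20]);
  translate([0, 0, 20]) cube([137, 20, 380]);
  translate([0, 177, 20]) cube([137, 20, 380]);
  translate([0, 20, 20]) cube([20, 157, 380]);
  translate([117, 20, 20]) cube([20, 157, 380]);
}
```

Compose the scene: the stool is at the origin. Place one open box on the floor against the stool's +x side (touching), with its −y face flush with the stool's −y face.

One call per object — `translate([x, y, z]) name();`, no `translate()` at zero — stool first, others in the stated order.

stool();
translate([257, 0, 0]) open_box();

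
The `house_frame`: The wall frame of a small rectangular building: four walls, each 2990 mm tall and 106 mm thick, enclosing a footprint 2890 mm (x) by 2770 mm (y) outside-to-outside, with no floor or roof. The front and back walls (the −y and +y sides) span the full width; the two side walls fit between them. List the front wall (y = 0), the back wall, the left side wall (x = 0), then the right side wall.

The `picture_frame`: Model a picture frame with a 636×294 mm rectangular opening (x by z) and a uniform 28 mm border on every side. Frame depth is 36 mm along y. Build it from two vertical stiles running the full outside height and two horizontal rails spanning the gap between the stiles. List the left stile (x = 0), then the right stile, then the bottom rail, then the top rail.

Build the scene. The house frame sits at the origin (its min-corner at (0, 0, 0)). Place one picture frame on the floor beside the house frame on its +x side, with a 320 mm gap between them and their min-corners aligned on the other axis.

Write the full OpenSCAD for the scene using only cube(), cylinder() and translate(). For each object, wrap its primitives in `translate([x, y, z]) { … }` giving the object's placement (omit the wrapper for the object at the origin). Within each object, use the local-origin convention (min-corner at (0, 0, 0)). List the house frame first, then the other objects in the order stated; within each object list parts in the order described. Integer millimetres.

cube([2890, 106, 2990]);
translate([0, 2664, 0]) cube([2890, 106, 2990]);
translate([0, 106, 0]) cube([106, 2558, 2990]);
translate([2784, 106, 0]) cube([106, 2558, 2990]);
translate([3210, 0, 0]) {
  cube([28, 36, 350]);
  translate([664, 0, 0]) cube([28, 36, 350]);
  translate([28, 0, 0]) cube([636, 36, 28]);
  translate([28, 0, 322]) cube([636, 36, 28]);
}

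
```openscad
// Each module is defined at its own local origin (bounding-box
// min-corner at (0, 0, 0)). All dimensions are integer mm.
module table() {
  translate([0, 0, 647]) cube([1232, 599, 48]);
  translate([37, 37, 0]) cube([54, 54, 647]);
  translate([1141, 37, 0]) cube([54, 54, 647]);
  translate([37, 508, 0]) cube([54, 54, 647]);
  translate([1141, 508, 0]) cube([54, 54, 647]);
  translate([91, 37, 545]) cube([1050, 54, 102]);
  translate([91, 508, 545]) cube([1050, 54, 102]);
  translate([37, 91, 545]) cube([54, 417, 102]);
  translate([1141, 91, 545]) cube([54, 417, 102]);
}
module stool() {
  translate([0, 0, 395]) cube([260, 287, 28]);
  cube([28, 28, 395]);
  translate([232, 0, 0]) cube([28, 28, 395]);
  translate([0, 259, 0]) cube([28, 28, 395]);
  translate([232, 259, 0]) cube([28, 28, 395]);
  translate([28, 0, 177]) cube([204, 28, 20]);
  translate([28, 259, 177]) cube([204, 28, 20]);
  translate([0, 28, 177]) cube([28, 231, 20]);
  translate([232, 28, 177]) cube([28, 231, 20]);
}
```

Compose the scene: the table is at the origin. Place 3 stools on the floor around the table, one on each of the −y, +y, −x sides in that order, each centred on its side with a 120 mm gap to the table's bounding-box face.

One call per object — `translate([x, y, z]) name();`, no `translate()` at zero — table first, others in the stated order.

table();
translate([486, -407, 0]) stool();
translate([486, 719, 0]) stool();
translate([-380, 156, 0]) stool();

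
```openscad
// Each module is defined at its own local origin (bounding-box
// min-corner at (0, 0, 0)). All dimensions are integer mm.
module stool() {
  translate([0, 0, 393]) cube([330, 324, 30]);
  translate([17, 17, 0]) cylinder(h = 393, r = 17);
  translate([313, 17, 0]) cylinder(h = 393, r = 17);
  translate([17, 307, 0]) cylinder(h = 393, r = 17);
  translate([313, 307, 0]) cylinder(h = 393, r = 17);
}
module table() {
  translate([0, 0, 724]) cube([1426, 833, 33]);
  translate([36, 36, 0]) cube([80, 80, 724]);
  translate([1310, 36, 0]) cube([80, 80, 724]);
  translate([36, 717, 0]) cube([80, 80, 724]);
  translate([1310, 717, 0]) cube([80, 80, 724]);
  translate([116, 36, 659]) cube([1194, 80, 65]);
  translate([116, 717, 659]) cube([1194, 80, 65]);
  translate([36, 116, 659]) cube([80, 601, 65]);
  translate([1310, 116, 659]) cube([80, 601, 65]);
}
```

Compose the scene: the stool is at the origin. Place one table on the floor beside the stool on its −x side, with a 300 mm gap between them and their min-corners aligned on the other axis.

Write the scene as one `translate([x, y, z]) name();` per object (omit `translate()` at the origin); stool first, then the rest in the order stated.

stool();
translate([-1726, 0, 0]) table();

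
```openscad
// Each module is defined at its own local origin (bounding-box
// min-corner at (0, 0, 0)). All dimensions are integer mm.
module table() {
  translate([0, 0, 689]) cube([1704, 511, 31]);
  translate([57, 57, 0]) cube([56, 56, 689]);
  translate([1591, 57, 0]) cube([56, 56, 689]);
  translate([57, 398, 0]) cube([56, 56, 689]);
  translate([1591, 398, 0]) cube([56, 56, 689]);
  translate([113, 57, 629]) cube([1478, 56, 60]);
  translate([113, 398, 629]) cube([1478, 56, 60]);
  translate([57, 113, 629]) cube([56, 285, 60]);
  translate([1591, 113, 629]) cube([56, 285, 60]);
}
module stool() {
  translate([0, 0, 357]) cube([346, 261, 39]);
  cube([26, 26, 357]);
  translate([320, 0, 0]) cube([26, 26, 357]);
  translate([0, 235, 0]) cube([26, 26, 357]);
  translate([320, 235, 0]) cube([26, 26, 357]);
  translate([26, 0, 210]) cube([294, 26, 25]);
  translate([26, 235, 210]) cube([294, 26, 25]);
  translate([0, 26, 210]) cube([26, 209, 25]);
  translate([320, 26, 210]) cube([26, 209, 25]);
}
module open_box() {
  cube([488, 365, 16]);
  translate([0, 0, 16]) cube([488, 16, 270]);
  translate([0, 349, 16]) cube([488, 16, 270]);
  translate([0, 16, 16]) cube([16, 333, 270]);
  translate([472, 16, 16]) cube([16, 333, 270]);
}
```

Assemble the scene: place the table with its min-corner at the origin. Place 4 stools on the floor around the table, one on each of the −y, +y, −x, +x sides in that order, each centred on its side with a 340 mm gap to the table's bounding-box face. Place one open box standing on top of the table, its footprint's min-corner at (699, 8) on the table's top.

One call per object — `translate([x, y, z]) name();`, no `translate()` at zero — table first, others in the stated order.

table();
translate([679, -601, 0]) stool();
translate([679, 851, 0]) stool();
translate([-686, 125, 0]) stool();
translate([2044, 125, 0]) stool();
translate([699, 8, 720]) open_box();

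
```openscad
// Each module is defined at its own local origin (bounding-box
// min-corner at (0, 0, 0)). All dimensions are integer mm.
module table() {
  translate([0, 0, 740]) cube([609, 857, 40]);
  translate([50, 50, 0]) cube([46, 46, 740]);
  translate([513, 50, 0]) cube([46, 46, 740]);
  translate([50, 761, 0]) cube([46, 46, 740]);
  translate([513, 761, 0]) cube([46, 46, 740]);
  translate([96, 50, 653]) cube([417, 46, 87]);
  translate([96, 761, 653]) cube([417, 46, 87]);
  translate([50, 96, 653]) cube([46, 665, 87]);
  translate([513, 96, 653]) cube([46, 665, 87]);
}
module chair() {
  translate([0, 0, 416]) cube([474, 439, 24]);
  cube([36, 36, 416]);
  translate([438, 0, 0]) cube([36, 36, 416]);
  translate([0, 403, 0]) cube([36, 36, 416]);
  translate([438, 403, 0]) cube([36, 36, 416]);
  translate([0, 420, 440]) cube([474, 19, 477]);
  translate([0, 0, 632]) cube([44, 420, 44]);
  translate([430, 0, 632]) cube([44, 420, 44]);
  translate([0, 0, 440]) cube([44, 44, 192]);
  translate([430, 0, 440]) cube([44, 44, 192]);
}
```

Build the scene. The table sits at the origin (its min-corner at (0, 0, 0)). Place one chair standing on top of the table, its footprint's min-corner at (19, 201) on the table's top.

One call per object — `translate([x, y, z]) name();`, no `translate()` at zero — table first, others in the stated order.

table();
translate([19, 201, 780]) chair();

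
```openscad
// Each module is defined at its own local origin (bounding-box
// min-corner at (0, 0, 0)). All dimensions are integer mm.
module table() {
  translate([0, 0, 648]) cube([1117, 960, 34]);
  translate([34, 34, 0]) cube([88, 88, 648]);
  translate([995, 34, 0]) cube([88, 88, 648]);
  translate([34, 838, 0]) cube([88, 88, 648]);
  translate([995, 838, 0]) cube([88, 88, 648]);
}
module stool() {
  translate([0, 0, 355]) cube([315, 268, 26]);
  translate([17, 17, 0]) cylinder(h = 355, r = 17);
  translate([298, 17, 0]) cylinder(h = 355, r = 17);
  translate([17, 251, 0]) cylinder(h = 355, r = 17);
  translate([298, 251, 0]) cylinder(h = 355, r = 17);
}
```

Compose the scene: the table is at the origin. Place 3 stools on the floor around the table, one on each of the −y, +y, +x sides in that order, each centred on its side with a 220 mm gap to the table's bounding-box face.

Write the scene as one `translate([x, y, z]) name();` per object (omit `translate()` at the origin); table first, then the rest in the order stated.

table();
translate([401, -488, 0]) stool();
translate([401, 1180, 0]) stool();
translate([1337, 346, 0]) stool();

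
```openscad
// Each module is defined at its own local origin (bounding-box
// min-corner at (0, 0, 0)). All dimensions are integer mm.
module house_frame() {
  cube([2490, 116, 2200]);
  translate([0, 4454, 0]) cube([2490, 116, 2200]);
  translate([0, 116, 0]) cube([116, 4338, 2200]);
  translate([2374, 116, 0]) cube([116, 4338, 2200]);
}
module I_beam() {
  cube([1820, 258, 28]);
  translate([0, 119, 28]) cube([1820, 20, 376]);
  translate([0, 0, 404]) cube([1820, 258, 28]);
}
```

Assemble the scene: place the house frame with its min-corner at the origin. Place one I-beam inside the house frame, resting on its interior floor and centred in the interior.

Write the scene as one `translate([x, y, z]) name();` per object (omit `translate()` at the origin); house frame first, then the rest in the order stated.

house_frame();
translate([335, 2156, 0]) I_beam();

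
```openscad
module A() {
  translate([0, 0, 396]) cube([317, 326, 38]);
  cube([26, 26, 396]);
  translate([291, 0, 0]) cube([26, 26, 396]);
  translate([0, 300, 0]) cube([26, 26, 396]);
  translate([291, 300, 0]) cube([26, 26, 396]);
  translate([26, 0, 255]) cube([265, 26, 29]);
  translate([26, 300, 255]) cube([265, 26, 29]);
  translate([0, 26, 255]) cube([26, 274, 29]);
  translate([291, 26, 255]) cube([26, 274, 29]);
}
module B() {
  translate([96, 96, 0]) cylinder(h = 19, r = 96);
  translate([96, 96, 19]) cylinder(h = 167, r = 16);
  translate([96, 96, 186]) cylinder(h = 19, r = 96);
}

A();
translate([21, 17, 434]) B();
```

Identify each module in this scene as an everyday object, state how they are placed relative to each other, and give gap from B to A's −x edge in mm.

A is a stool. B is a spool. The spool is on top of the stool. The gap from the spool to the stool's −x edge is 21 mm.

The spool's min-x is at 21; the stool's min-x is 0; gap = 21 mm.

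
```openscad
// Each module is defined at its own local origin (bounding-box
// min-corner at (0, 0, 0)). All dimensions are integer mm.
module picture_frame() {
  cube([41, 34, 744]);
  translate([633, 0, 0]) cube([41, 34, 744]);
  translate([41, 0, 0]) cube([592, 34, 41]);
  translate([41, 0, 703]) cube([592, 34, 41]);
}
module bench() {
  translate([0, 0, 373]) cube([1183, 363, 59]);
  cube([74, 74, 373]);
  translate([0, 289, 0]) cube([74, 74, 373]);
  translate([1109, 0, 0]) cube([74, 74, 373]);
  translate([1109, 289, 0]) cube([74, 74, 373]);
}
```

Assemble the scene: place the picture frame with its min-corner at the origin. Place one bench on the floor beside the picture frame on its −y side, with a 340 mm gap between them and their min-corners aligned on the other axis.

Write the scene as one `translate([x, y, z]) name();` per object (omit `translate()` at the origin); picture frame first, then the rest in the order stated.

picture_frame();
translate([0, -703, 0]) bench();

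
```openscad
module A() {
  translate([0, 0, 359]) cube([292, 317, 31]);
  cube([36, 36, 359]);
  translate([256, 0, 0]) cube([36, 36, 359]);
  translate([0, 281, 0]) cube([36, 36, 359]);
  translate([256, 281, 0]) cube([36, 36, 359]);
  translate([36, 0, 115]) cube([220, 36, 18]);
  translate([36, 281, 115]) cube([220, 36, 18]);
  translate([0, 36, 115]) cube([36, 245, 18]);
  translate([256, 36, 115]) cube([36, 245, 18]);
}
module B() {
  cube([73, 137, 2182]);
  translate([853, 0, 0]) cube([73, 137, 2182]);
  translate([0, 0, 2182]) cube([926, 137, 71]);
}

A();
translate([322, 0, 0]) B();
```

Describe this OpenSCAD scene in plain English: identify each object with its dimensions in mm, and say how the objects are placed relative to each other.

A is a four-legged stool. The seat is 292×317 mm, 31 mm thick, top at z = 390 mm. It stands on four square legs, each 36×36 mm in cross-section, from z = 0 to the seat underside, each flush with a corner of the seat. Four stretchers, 36 mm wide and 18 mm tall, connect adjacent legs with their undersides at z = 115 mm, each running between the inner faces of the legs it joins and aligned with the legs' outer faces on the other axis.

B is a rectangular door frame: two vertical jambs of 73×137 mm section, 2182 mm tall, with a clear opening 780 mm wide between their inner faces. A header 71 mm tall and 137 mm deep lies on top of the jambs and spans the full outside width.

The door frame is on the floor beside the stool on its +x side.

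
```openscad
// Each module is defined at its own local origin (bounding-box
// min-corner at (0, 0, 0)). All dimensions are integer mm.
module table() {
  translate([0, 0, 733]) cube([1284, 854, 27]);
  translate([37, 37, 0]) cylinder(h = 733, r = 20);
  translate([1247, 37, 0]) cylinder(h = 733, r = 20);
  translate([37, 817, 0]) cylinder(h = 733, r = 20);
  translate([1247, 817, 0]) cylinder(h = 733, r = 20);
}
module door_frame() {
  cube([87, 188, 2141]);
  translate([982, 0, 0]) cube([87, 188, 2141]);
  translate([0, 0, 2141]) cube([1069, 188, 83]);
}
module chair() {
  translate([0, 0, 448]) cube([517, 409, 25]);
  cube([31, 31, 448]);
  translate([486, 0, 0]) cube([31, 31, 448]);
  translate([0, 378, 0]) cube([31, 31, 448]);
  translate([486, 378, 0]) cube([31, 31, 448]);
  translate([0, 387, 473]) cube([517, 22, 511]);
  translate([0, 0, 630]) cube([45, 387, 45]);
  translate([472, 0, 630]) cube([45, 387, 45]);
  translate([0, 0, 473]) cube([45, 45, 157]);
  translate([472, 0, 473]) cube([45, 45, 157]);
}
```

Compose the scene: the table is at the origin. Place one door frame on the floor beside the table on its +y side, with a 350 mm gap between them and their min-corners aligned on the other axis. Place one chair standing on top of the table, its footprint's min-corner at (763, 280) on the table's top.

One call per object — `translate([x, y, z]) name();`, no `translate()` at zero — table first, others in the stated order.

table();
translate([0, 1204, 0]) door_frame();
translate([763, 280, 760]) chair();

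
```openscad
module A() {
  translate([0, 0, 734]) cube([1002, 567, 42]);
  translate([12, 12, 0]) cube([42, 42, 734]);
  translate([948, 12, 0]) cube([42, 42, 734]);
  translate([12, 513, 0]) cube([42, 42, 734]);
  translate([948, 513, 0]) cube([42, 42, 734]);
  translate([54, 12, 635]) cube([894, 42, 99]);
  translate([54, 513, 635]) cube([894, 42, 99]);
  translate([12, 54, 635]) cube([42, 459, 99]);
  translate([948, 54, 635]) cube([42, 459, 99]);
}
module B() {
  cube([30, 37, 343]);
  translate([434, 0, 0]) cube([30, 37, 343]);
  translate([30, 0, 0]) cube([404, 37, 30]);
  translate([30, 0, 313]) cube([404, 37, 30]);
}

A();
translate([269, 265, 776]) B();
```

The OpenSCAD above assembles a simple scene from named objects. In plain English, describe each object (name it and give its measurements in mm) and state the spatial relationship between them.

A is a table with a 1002×567 mm rectangular top, 42 mm thick, top surface at z = 776 mm, supported by four 42×42 mm square legs, each inset 12 mm from the nearest pair of top edges, running from the floor. Four apron rails, 42 mm thick and 99 mm tall, run between adjacent legs with their top edges flush with the underside of the top and their outer faces flush with the legs' outer faces.

B is a rectangular picture frame lying in the x–z plane (depth along y). The opening is 404 mm wide (x) by 283 mm tall (z), surrounded by a border 30 mm wide on all four sides. The frame is 37 mm deep and is made of two full-height vertical stiles with two horizontal rails fitted between them.

The picture frame is on top of the table, centred.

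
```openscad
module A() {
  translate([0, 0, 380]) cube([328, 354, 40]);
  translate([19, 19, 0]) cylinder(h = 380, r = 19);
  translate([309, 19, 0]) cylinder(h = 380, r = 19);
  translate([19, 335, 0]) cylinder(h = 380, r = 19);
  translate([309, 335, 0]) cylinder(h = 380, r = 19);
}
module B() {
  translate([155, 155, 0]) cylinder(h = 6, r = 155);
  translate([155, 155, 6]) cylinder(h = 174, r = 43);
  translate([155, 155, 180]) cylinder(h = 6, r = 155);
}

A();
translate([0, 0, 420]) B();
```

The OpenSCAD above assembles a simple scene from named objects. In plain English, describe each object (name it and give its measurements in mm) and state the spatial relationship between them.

A is a simple wooden stool: a rectangular seat 328 mm (x) by 354 mm (y), 40 mm thick, top face at z = 420 mm, on four round legs, each 38 mm in diameter. The legs rest on z = 0, each leg's axis is inset half a diameter from the nearest pair of seat edges (so the leg's bounding box is flush with the corner).

B is a spool: two coaxial disc flanges of radius 155 mm and thickness 6 mm, joined by a core cylinder of radius 43 mm and height 174 mm. The lower flange rests on z = 0 and the three cylinders share a vertical axis.

The spool is on top of the stool.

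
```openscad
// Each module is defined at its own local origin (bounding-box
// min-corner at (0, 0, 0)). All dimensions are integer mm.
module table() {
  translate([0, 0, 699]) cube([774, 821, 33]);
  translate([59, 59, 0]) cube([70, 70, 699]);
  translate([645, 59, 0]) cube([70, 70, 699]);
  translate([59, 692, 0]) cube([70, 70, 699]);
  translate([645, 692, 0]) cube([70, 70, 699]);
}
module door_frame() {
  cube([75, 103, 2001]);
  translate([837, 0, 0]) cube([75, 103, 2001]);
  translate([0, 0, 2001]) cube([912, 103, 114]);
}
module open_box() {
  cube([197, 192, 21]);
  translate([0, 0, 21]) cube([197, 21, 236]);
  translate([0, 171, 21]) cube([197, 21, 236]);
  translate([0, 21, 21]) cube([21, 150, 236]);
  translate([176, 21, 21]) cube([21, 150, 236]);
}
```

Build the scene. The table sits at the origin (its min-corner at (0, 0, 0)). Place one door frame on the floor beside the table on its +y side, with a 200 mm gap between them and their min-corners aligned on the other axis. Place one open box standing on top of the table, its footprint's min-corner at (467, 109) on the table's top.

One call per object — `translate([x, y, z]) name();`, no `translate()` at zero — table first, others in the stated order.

table();
translate([0, 1021, 0]) door_frame();
translate([467, 109, 732]) open_box();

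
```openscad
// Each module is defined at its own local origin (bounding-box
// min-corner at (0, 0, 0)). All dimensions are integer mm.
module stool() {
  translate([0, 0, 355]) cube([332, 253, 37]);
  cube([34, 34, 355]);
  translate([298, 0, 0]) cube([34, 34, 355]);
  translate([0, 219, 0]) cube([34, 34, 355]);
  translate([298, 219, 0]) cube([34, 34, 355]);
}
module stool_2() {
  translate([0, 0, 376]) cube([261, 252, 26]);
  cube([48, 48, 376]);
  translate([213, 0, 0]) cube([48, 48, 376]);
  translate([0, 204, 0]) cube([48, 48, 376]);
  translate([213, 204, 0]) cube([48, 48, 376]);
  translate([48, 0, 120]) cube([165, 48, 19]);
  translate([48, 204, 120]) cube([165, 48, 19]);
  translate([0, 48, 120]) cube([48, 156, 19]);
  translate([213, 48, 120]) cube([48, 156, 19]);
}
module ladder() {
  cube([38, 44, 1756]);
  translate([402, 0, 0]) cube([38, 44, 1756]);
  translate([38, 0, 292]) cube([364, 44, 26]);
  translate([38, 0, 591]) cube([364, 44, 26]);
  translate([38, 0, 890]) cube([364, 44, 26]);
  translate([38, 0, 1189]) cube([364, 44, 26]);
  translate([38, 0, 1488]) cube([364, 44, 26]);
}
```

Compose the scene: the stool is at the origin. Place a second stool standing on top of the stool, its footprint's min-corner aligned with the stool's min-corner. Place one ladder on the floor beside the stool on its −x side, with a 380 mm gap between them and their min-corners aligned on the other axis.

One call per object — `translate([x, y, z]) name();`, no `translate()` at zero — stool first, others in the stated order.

stool();
translate([0, 0, 392]) stool_2();
translate([-820, 0, 0]) ladder();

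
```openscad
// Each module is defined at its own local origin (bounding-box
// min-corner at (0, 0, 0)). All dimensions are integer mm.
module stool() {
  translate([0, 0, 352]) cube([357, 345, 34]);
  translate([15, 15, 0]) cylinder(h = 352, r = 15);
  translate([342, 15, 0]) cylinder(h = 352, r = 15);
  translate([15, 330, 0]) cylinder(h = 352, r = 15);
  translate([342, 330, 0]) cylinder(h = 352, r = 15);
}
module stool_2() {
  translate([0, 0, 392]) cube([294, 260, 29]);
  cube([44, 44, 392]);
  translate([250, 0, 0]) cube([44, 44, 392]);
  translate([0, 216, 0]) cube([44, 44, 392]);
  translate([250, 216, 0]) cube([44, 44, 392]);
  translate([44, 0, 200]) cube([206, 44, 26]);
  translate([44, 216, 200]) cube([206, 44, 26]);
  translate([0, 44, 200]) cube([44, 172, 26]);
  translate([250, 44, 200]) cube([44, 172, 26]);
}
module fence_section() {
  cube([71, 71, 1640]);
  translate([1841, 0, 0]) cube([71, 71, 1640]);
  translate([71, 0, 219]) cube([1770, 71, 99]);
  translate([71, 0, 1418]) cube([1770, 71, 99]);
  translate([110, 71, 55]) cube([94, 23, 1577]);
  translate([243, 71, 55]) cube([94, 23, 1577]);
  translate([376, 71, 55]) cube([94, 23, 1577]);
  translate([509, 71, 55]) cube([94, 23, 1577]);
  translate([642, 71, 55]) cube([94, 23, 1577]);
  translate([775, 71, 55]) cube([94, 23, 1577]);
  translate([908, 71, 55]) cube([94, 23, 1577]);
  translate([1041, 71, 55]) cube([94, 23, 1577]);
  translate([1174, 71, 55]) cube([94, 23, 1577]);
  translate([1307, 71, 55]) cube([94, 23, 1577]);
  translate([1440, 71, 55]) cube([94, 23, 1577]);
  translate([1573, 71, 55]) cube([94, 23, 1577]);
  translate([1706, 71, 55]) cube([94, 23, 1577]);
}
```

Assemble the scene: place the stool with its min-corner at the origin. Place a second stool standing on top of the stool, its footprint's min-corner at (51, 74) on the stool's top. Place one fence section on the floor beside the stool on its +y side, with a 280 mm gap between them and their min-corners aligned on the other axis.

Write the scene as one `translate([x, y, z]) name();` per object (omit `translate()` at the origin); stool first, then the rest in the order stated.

stool();
translate([51, 74, 386]) stool_2();
translate([0, 625, 0]) fence_section();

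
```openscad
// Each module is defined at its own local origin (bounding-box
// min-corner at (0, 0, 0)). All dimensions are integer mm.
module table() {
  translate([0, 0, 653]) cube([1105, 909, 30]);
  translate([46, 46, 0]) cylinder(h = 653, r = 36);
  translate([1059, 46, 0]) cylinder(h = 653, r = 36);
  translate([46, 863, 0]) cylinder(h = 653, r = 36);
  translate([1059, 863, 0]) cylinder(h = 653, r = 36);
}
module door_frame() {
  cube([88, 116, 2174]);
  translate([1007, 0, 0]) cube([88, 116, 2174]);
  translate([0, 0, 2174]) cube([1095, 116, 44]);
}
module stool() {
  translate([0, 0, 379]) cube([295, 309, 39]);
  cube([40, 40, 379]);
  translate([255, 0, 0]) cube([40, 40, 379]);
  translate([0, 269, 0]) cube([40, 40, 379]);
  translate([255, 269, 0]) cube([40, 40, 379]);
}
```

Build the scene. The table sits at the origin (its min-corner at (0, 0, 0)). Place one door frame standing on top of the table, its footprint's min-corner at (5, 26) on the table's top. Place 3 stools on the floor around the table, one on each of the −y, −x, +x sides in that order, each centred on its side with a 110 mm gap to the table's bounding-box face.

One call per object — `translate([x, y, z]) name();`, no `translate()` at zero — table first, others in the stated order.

table();
translate([5, 26, 683]) door_frame();
translate([405, -419, 0]) stool();
translate([-405, 300, 0]) stool();
translate([1215, 300, 0]) stool();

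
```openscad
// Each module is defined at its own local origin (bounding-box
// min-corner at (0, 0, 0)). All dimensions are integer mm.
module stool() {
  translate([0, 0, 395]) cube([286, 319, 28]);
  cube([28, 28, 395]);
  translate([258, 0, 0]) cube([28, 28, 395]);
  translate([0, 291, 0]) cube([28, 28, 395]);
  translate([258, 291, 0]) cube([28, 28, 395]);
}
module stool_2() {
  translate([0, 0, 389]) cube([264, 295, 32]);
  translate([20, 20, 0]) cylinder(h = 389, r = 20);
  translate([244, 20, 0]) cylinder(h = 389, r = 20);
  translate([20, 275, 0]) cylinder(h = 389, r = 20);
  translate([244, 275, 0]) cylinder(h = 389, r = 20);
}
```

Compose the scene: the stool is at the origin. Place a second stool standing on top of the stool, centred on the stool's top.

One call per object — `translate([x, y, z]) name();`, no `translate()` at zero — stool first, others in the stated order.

stool();
translate([11, 12, 423]) stool_2();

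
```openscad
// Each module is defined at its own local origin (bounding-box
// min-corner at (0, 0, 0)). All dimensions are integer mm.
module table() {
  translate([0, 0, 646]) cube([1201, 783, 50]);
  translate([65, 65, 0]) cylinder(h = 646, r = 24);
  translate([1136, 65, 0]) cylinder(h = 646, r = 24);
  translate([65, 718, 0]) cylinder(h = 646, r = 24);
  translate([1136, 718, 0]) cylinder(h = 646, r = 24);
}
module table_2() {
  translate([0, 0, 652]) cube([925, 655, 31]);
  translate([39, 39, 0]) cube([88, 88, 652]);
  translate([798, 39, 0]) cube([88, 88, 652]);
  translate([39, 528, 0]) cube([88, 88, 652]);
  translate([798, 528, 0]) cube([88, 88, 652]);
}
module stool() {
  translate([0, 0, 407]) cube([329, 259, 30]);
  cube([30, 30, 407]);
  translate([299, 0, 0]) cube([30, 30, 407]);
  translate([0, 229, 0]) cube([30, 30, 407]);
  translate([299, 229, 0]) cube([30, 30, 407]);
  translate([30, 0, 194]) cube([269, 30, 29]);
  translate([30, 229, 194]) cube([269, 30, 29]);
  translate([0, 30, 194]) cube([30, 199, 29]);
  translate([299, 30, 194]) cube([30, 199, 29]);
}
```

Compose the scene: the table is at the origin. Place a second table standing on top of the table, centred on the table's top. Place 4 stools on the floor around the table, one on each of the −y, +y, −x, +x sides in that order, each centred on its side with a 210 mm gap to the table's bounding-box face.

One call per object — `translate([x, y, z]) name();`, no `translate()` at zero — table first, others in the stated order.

table();
translate([138, 64, 696]) table_2();
translate([436, -469, 0]) stool();
translate([436, 993, 0]) stool();
translate([-539, 262, 0]) stool();
translate([1411, 262, 0]) stool();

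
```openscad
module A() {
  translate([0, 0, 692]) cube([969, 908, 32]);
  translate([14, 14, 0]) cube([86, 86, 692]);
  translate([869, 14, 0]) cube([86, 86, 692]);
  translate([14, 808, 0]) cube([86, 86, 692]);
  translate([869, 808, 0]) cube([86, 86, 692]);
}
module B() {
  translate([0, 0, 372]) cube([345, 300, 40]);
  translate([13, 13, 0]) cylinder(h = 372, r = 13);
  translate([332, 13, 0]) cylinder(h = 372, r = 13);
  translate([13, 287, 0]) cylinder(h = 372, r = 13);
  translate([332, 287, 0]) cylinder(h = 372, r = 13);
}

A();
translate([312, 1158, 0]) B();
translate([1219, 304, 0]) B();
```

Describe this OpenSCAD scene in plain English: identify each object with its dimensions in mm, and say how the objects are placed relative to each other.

A is a rectangular dining table. The top is 969×908×32 mm with its upper surface at z = 724 mm. It stands on four 86×86 mm square legs, each inset 14 mm from the nearest pair of top edges, running from the floor to the underside of the top.

B is a four-legged stool. The seat is a 345×300×40 mm slab whose top surface is at z = 412 mm; four round legs, each 26 mm in diameter, run from the floor (z = 0) to the underside of the seat, each leg's axis is inset half a diameter from the nearest pair of seat edges (so the leg's bounding box is flush with the corner).

Two stools sit around the table at the +y, +x sides.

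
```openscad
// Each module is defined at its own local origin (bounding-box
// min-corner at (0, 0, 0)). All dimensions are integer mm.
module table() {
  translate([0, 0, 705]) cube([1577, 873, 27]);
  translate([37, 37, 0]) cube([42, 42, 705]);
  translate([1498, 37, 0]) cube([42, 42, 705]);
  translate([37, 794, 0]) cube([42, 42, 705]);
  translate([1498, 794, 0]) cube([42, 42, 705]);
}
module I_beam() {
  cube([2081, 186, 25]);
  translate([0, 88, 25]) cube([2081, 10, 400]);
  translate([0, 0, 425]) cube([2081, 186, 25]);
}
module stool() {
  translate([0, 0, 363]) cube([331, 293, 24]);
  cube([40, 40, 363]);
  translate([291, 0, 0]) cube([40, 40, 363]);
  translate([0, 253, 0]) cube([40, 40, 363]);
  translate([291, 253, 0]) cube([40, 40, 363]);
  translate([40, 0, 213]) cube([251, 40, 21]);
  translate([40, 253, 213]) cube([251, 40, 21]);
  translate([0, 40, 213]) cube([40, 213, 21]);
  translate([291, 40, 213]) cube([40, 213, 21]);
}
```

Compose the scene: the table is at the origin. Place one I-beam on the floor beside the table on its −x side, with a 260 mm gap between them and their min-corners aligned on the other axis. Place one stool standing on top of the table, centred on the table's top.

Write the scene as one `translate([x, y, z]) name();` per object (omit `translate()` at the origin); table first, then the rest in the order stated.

table();
translate([-2341, 0, 0]) I_beam();
translate([623, 290, 732]) stool();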